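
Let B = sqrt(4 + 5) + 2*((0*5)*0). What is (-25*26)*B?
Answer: -1950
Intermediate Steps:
B = 3 (B = sqrt(9) + 2*(0*0) = 3 + 2*0 = 3 + 0 = 3)
(-25*26)*B = -25*26*3 = -650*3 = -1950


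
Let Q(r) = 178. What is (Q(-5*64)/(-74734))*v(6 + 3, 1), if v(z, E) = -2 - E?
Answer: 267/37367 ≈ 0.0071453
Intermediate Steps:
(Q(-5*64)/(-74734))*v(6 + 3, 1) = (178/(-74734))*(-2 - 1*1) = (178*(-1/74734))*(-2 - 1) = -89/37367*(-3) = 267/37367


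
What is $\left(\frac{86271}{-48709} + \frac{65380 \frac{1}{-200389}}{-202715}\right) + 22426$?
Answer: $\frac{1267705720043773155}{56532856870849} \approx 22424.0$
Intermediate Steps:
$\left(\frac{86271}{-48709} + \frac{65380 \frac{1}{-200389}}{-202715}\right) + 22426 = \left(86271 \left(- \frac{1}{48709}\right) + 65380 \left(- \frac{1}{200389}\right) \left(- \frac{1}{202715}\right)\right) + 22426 = \left(- \frac{86271}{48709} - - \frac{1868}{1160624461}\right) + 22426 = \left(- \frac{86271}{48709} + \frac{1868}{1160624461}\right) + 22426 = - \frac{100128141886519}{56532856870849} + 22426 = \frac{1267705720043773155}{56532856870849}$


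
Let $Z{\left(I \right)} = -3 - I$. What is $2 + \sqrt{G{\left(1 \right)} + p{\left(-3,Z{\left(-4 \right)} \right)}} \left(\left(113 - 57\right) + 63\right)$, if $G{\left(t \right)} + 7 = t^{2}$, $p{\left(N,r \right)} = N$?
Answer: $2 + 357 i \approx 2.0 + 357.0 i$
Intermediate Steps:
$G{\left(t \right)} = -7 + t^{2}$
$2 + \sqrt{G{\left(1 \right)} + p{\left(-3,Z{\left(-4 \right)} \right)}} \left(\left(113 - 57\right) + 63\right) = 2 + \sqrt{\left(-7 + 1^{2}\right) - 3} \left(\left(113 - 57\right) + 63\right) = 2 + \sqrt{\left(-7 + 1\right) - 3} \left(56 + 63\right) = 2 + \sqrt{-6 - 3} \cdot 119 = 2 + \sqrt{-9} \cdot 119 = 2 + 3 i 119 = 2 + 357 i$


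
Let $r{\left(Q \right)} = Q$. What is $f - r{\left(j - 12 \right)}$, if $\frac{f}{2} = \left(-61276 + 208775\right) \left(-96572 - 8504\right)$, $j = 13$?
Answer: $-30997209849$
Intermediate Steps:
$f = -30997209848$ ($f = 2 \left(-61276 + 208775\right) \left(-96572 - 8504\right) = 2 \cdot 147499 \left(-105076\right) = 2 \left(-15498604924\right) = -30997209848$)
$f - r{\left(j - 12 \right)} = -30997209848 - \left(13 - 12\right) = -30997209848 - 1 = -30997209849$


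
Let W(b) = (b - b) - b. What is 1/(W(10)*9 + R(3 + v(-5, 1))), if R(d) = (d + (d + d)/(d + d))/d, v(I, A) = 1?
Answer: -4/355 ≈ -0.011268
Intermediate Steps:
W(b) = -b (W(b) = 0 - b = -b)
R(d) = (1 + d)/d (R(d) = (d + (2*d)/((2*d)))/d = (d + (2*d)*(1/(2*d)))/d = (d + 1)/d = (1 + d)/d)
1/(W(10)*9 + R(3 + v(-5, 1))) = 1/(-1*10*9 + (1 + (3 + 1))/(3 + 1)) = 1/(-10*9 + (1 + 4)/4) = 1/(-90 + (¼)*5) = 1/(-90 + 5/4) = 1/(-355/4) = -4/355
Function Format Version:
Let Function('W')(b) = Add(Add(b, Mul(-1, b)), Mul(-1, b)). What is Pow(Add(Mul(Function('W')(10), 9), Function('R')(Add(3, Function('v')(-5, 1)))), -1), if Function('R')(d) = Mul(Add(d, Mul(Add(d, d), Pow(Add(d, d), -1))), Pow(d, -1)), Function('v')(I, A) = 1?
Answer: Rational(-4, 355) ≈ -0.011268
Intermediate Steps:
Function('W')(b) = Mul(-1, b) (Function('W')(b) = Add(0, Mul(-1, b)) = Mul(-1, b))
Function('R')(d) = Mul(Pow(d, -1), Add(1, d)) (Function('R')(d) = Mul(Add(d, Mul(Mul(2, d), Pow(Mul(2, d), -1))), Pow(d, -1)) = Mul(Add(d, Mul(Mul(2, d), Mul(Rational(1, 2), Pow(d, -1)))), Pow(d, -1)) = Mul(Add(d, 1), Pow(d, -1)) = Mul(Add(1, d), Pow(d, -1)) = Mul(Pow(d, -1), Add(1, d)))
Pow(Add(Mul(Function('W')(10), 9), Function('R')(Add(3, Function('v')(-5, 1)))), -1) = Pow(Add(Mul(Mul(-1, 10), 9), Mul(Pow(Add(3, 1), -1), Add(1, Add(3, 1)))), -1) = Pow(Add(Mul(-10, 9), Mul(Pow(4, -1), Add(1, 4))), -1) = Pow(Add(-90, Mul(Rational(1, 4), 5)), -1) = Pow(Add(-90, Rational(5, 4)), -1) = Pow(Rational(-355, 4), -1) = Rational(-4, 355)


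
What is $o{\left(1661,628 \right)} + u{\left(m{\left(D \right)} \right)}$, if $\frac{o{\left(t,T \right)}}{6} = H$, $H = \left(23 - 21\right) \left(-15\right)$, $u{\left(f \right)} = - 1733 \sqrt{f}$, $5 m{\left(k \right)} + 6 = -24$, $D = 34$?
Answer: $-180 - 1733 i \sqrt{6} \approx -180.0 - 4245.0 i$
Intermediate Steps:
$m{\left(k \right)} = -6$ ($m{\left(k \right)} = - \frac{6}{5} + \frac{1}{5} \left(-24\right) = - \frac{6}{5} - \frac{24}{5} = -6$)
$H = -30$ ($H = 2 \left(-15\right) = -30$)
$o{\left(t,T \right)} = -180$ ($o{\left(t,T \right)} = 6 \left(-30\right) = -180$)
$o{\left(1661,628 \right)} + u{\left(m{\left(D \right)} \right)} = -180 - 1733 \sqrt{-6} = -180 - 1733 i \sqrt{6}$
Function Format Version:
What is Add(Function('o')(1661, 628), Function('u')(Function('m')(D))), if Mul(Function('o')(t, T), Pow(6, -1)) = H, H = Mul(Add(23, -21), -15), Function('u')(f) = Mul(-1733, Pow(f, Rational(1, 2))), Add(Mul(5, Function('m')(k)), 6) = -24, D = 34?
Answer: Add(-180, Mul(-1733, I, Pow(6, Rational(1, 2)))) ≈ Add(-180.00, Mul(-4245.0, I))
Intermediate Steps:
Function('m')(k) = -6 (Function('m')(k) = Add(Rational(-6, 5), Mul(Rational(1, 5), -24)) = Add(Rational(-6, 5), Rational(-24, 5)) = -6)
H = -30 (H = Mul(2, -15) = -30)
Function('o')(t, T) = -180 (Function('o')(t, T) = Mul(6, -30) = -180)
Add(Function('o')(1661, 628), Function('u')(Function('m')(D))) = Add(-180, Mul(-1733, Pow(-6, Rational(1, 2)))) = Add(-180, Mul(-1733, Mul(I, Pow(6, Rational(1, 2))))) = Add(-180, Mul(-1733, I, Pow(6, Rational(1, 2))))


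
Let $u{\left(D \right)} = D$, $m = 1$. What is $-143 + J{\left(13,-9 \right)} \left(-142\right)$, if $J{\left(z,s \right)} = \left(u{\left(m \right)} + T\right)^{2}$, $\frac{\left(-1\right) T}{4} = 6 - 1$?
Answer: $-51405$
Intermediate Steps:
$T = -20$ ($T = - 4 \left(6 - 1\right) = \left(-4\right) 5 = -20$)
$J{\left(z,s \right)} = 361$ ($J{\left(z,s \right)} = \left(1 - 20\right)^{2} = \left(-19\right)^{2} = 361$)
$-143 + J{\left(13,-9 \right)} \left(-142\right) = -143 + 361 \left(-142\right) = -143 - 51262 = -51405$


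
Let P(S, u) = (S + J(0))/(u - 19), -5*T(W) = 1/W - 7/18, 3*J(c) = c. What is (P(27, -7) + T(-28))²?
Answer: 243953161/268304400 ≈ 0.90924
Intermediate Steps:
J(c) = c/3
T(W) = 7/90 - 1/(5*W) (T(W) = -(1/W - 7/18)/5 = -(-7/18 + 1/W)/5 = 7/90 - 1/(5*W))
P(S, u) = S/(-19 + u) (P(S, u) = (S + (⅓)*0)/(u - 19) = (S + 0)/(-19 + u) = S/(-19 + u))
(P(27, -7) + T(-28))² = (27/(-19 - 7) + (1/90)*(-18 + 7*(-28))/(-28))² = (27/(-26) + (1/90)*(-1/28)*(-18 - 196))² = (27*(-1/26) + (1/90)*(-1/28)*(-214))² = (-27/26 + 107/1260)² = (-15619/16380)² = 243953161/268304400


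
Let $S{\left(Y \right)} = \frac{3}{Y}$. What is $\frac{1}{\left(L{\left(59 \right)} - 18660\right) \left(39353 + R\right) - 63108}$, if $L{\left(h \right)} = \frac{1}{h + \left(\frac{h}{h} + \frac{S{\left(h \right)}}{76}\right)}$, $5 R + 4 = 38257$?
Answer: $- \frac{1345215}{1179954665470348} \approx -1.1401 \cdot 10^{-9}$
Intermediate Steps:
$R = \frac{38253}{5}$ ($R = - \frac{4}{5} + \frac{1}{5} \cdot 38257 = - \frac{4}{5} + \frac{38257}{5} = \frac{38253}{5} \approx 7650.6$)
$L{\left(h \right)} = \frac{1}{1 + h + \frac{3}{76 h}}$ ($L{\left(h \right)} = \frac{1}{h + \left(\frac{h}{h} + \frac{3 \frac{1}{h}}{76}\right)} = \frac{1}{h + \left(1 + \frac{3}{h} \frac{1}{76}\right)} = \frac{1}{h + \left(1 + \frac{3}{76 h}\right)} = \frac{1}{1 + h + \frac{3}{76 h}}$)
$\frac{1}{\left(L{\left(59 \right)} - 18660\right) \left(39353 + R\right) - 63108} = \frac{1}{\left(76 \cdot 59 \frac{1}{3 + 76 \cdot 59 \left(1 + 59\right)} - 18660\right) \left(39353 + \frac{38253}{5}\right) - 63108} = \frac{1}{\left(76 \cdot 59 \frac{1}{3 + 76 \cdot 59 \cdot 60} - 18660\right) \frac{235018}{5} - 63108} = \frac{1}{\left(76 \cdot 59 \frac{1}{3 + 269040} - 18660\right) \frac{235018}{5} - 63108} = \frac{1}{\left(76 \cdot 59 \cdot \frac{1}{269043} - 18660\right) \frac{235018}{5} - 63108} = \frac{1}{\left(\frac{4484}{269043} - 18660\right) \frac{235018}{5} - 63108} = \frac{1}{\left(- \frac{5020337896}{269043}\right) \frac{235018}{5} - 63108} = \frac{1}{- \frac{1179869771642128}{1345215} - 63108} = \frac{1}{- \frac{1179954665470348}{1345215}} = - \frac{1345215}{1179954665470348}$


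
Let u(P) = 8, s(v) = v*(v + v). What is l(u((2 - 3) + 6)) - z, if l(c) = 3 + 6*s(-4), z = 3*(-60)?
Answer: 375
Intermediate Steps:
s(v) = 2*v² (s(v) = v*(2*v) = 2*v²)
z = -180
l(c) = 195 (l(c) = 3 + 6*(2*(-4)²) = 3 + 6*(2*16) = 3 + 6*32 = 3 + 192 = 195)
l(u((2 - 3) + 6)) - z = 195 - 1*(-180) = 195 + 180 = 375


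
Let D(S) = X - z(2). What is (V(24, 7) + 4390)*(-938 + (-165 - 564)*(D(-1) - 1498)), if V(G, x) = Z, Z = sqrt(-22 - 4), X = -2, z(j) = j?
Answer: 4802747800 + 1094020*I*sqrt(26) ≈ 4.8027e+9 + 5.5784e+6*I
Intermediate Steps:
Z = I*sqrt(26) (Z = sqrt(-26) = I*sqrt(26) ≈ 5.099*I)
V(G, x) = I*sqrt(26)
D(S) = -4 (D(S) = -2 - 1*2 = -2 - 2 = -4)
(V(24, 7) + 4390)*(-938 + (-165 - 564)*(D(-1) - 1498)) = (I*sqrt(26) + 4390)*(-938 + (-165 - 564)*(-4 - 1498)) = (4390 + I*sqrt(26))*(-938 - 729*(-1502)) = (4390 + I*sqrt(26))*(-938 + 1094958) = (4390 + I*sqrt(26))*1094020 = 4802747800 + 1094020*I*sqrt(26)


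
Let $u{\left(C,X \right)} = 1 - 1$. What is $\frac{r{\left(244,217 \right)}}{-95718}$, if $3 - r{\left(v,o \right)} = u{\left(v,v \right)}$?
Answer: $- \frac{1}{31906} \approx -3.1342 \cdot 10^{-5}$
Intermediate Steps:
$u{\left(C,X \right)} = 0$
$r{\left(v,o \right)} = 3$ ($r{\left(v,o \right)} = 3 - 0 = 3 + 0 = 3$)
$\frac{r{\left(244,217 \right)}}{-95718} = \frac{3}{-95718} = 3 \left(- \frac{1}{95718}\right) = - \frac{1}{31906}$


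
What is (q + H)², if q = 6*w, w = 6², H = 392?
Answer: 369664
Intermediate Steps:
w = 36
q = 216 (q = 6*36 = 216)
(q + H)² = (216 + 392)² = 608² = 369664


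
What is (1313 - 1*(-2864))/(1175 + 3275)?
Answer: 4177/4450 ≈ 0.93865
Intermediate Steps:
(1313 - 1*(-2864))/(1175 + 3275) = (1313 + 2864)/4450 = 4177*(1/4450) = 4177/4450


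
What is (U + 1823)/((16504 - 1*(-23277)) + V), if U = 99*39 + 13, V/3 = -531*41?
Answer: -5697/25532 ≈ -0.22313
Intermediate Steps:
V = -65313 (V = 3*(-531*41) = 3*(-21771) = -65313)
U = 3874 (U = 3861 + 13 = 3874)
(U + 1823)/((16504 - 1*(-23277)) + V) = (3874 + 1823)/((16504 - 1*(-23277)) - 65313) = 5697/((16504 + 23277) - 65313) = 5697/(39781 - 65313) = 5697/(-25532) = 5697*(-1/25532) = -5697/25532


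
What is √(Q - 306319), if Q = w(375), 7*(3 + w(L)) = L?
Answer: I*√15007153/7 ≈ 553.42*I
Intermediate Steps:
w(L) = -3 + L/7
Q = 354/7 (Q = -3 + (⅐)*375 = -3 + 375/7 = 354/7 ≈ 50.571)
√(Q - 306319) = √(354/7 - 306319) = √(-2143879/7) = I*√15007153/7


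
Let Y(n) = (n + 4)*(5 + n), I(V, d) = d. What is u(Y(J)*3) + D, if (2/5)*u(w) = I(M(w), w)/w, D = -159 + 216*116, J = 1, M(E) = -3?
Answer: 49799/2 ≈ 24900.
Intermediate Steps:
Y(n) = (4 + n)*(5 + n)
D = 24897 (D = -159 + 25056 = 24897)
u(w) = 5/2 (u(w) = 5*(w/w)/2 = (5/2)*1 = 5/2)
u(Y(J)*3) + D = 5/2 + 24897 = 49799/2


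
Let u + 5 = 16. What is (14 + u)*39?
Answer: 975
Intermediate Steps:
u = 11 (u = -5 + 16 = 11)
(14 + u)*39 = (14 + 11)*39 = 25*39 = 975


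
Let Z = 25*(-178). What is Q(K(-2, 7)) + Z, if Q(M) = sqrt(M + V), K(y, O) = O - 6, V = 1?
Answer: -4450 + sqrt(2) ≈ -4448.6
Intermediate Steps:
K(y, O) = -6 + O
Q(M) = sqrt(1 + M) (Q(M) = sqrt(M + 1) = sqrt(1 + M))
Z = -4450
Q(K(-2, 7)) + Z = sqrt(1 + (-6 + 7)) - 4450 = sqrt(1 + 1) - 4450 = sqrt(2) - 4450 = -4450 + sqrt(2)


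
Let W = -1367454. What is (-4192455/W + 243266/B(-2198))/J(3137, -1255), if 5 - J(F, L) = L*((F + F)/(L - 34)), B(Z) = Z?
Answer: 23161901263377/1313713069195450 ≈ 0.017631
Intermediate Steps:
J(F, L) = 5 - 2*F*L/(-34 + L) (J(F, L) = 5 - L*(F + F)/(L - 34) = 5 - L*(2*F)/(-34 + L) = 5 - L*2*F/(-34 + L) = 5 - 2*F*L/(-34 + L))
(-4192455/W + 243266/B(-2198))/J(3137, -1255) = (-4192455/(-1367454) + 243266/(-2198))/(((-170 + 5*(-1255) - 2*3137*(-1255))/(-34 - 1255))) = (-4192455*(-1/1367454) + 243266*(-1/2198))/(((-170 - 6275 + 7873870)/(-1289))) = (1397485/455818 - 121633/1099)/((-1/1289*7867425)) = -53906674779/(500943982*(-7867425/1289)) = -53906674779/500943982*(-1289/7867425) = 23161901263377/1313713069195450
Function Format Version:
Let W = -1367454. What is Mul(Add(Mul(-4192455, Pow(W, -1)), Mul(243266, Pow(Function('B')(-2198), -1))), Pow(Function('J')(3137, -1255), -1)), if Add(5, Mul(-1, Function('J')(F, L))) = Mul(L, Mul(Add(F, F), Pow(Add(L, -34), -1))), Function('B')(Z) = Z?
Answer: Rational(23161901263377, 1313713069195450) ≈ 0.017631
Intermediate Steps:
Function('J')(F, L) = Add(5, Mul(-2, F, L, Pow(Add(-34, L), -1))) (Function('J')(F, L) = Add(5, Mul(-1, Mul(L, Mul(Add(F, F), Pow(Add(L, -34), -1))))) = Add(5, Mul(-1, Mul(L, Mul(Mul(2, F), Pow(Add(-34, L), -1))))) = Add(5, Mul(-1, Mul(L, Mul(2, F, Pow(Add(-34, L), -1))))) = Add(5, Mul(-1, Mul(2, F, L, Pow(Add(-34, L), -1)))) = Add(5, Mul(-2, F, L, Pow(Add(-34, L), -1))))
Mul(Add(Mul(-4192455, Pow(W, -1)), Mul(243266, Pow(Function('B')(-2198), -1))), Pow(Function('J')(3137, -1255), -1)) = Mul(Add(Mul(-4192455, Pow(-1367454, -1)), Mul(243266, Pow(-2198, -1))), Pow(Mul(Pow(Add(-34, -1255), -1), Add(-170, Mul(5, -1255), Mul(-2, 3137, -1255))), -1)) = Mul(Add(Mul(-4192455, Rational(-1, 1367454)), Mul(243266, Rational(-1, 2198))), Pow(Mul(Pow(-1289, -1), Add(-170, -6275, 7873870)), -1)) = Mul(Add(Rational(1397485, 455818), Rational(-121633, 1099)), Pow(Mul(Rational(-1, 1289), 7867425), -1)) = Mul(Rational(-53906674779, 500943982), Pow(Rational(-7867425, 1289), -1)) = Mul(Rational(-53906674779, 500943982), Rational(-1289, 7867425)) = Rational(23161901263377, 1313713069195450)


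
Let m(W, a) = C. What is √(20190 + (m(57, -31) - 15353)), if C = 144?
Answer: √4981 ≈ 70.576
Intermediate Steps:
m(W, a) = 144
√(20190 + (m(57, -31) - 15353)) = √(20190 + (144 - 15353)) = √(20190 - 15209) = √4981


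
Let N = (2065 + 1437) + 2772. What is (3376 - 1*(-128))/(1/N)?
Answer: 21984096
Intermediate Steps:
N = 6274 (N = 3502 + 2772 = 6274)
(3376 - 1*(-128))/(1/N) = (3376 - 1*(-128))/(1/6274) = (3376 + 128)/(1/6274) = 3504*6274 = 21984096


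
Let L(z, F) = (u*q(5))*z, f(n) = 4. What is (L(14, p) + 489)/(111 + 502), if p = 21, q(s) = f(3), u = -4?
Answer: 265/613 ≈ 0.43230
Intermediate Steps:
q(s) = 4
L(z, F) = -16*z (L(z, F) = (-4*4)*z = -16*z)
(L(14, p) + 489)/(111 + 502) = (-16*14 + 489)/(111 + 502) = (-224 + 489)/613 = 265*(1/613) = 265/613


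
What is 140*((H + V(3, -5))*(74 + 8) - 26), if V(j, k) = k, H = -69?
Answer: -853160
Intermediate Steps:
140*((H + V(3, -5))*(74 + 8) - 26) = 140*((-69 - 5)*(74 + 8) - 26) = 140*(-74*82 - 26) = 140*(-6068 - 26) = 140*(-6094) = -853160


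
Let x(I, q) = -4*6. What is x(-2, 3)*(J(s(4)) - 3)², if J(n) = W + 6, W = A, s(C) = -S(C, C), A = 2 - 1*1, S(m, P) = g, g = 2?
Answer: -384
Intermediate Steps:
S(m, P) = 2
A = 1 (A = 2 - 1 = 1)
s(C) = -2 (s(C) = -1*2 = -2)
W = 1
x(I, q) = -24
J(n) = 7 (J(n) = 1 + 6 = 7)
x(-2, 3)*(J(s(4)) - 3)² = -24*(7 - 3)² = -24*4² = -24*16 = -384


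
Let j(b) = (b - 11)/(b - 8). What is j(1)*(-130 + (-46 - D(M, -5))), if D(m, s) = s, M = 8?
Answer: -1710/7 ≈ -244.29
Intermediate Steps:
j(b) = (-11 + b)/(-8 + b)
j(1)*(-130 + (-46 - D(M, -5))) = ((-11 + 1)/(-8 + 1))*(-130 + (-46 - 1*(-5))) = (-10/(-7))*(-130 + (-46 + 5)) = (-1/7*(-10))*(-130 - 41) = (10/7)*(-171) = -1710/7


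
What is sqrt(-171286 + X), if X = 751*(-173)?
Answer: I*sqrt(301209) ≈ 548.83*I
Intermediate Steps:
X = -129923
sqrt(-171286 + X) = sqrt(-171286 - 129923) = sqrt(-301209) = I*sqrt(301209)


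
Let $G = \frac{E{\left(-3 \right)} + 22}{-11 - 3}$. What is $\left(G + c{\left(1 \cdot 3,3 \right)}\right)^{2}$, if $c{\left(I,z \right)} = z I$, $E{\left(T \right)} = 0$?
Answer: $\frac{2704}{49} \approx 55.184$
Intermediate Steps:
$c{\left(I,z \right)} = I z$
$G = - \frac{11}{7}$ ($G = \frac{0 + 22}{-11 - 3} = \frac{22}{-14} = 22 \left(- \frac{1}{14}\right) = - \frac{11}{7} \approx -1.5714$)
$\left(G + c{\left(1 \cdot 3,3 \right)}\right)^{2} = \left(- \frac{11}{7} + 1 \cdot 3 \cdot 3\right)^{2} = \left(- \frac{11}{7} + 3 \cdot 3\right)^{2} = \left(- \frac{11}{7} + 9\right)^{2} = \left(\frac{52}{7}\right)^{2} = \frac{2704}{49}$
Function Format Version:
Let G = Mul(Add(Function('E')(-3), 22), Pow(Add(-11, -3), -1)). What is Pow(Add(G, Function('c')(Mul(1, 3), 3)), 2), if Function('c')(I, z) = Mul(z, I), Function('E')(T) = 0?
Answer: Rational(2704, 49) ≈ 55.184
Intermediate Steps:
Function('c')(I, z) = Mul(I, z)
G = Rational(-11, 7) (G = Mul(Add(0, 22), Pow(Add(-11, -3), -1)) = Mul(22, Pow(-14, -1)) = Mul(22, Rational(-1, 14)) = Rational(-11, 7) ≈ -1.5714)
Pow(Add(G, Function('c')(Mul(1, 3), 3)), 2) = Pow(Add(Rational(-11, 7), Mul(Mul(1, 3), 3)), 2) = Pow(Add(Rational(-11, 7), Mul(3, 3)), 2) = Pow(Add(Rational(-11, 7), 9), 2) = Pow(Rational(52, 7), 2) = Rational(2704, 49)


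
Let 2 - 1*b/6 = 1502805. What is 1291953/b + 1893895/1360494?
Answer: 1276601018444/1022277232341 ≈ 1.2488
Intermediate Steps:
b = -9016818 (b = 12 - 6*1502805 = 12 - 9016830 = -9016818)
1291953/b + 1893895/1360494 = 1291953/(-9016818) + 1893895/1360494 = 1291953*(-1/9016818) + 1893895*(1/1360494) = -430651/3005606 + 1893895/1360494 = 1276601018444/1022277232341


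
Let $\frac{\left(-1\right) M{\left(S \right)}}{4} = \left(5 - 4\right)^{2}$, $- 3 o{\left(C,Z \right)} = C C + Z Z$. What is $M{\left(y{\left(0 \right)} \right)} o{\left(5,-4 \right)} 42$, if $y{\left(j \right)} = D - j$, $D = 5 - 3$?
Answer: $2296$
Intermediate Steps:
$o{\left(C,Z \right)} = - \frac{C^{2}}{3} - \frac{Z^{2}}{3}$ ($o{\left(C,Z \right)} = - \frac{C C + Z Z}{3} = - \frac{C^{2} + Z^{2}}{3} = - \frac{C^{2}}{3} - \frac{Z^{2}}{3}$)
$D = 2$
$y{\left(j \right)} = 2 - j$
$M{\left(S \right)} = -4$ ($M{\left(S \right)} = - 4 \left(5 - 4\right)^{2} = - 4 \cdot 1^{2} = \left(-4\right) 1 = -4$)
$M{\left(y{\left(0 \right)} \right)} o{\left(5,-4 \right)} 42 = - 4 \left(- \frac{5^{2}}{3} - \frac{\left(-4\right)^{2}}{3}\right) 42 = - 4 \left(\left(- \frac{1}{3}\right) 25 - \frac{16}{3}\right) 42 = - 4 \left(- \frac{25}{3} - \frac{16}{3}\right) 42 = \left(-4\right) \left(- \frac{41}{3}\right) 42 = \frac{164}{3} \cdot 42 = 2296$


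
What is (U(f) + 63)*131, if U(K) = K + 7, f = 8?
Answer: 10218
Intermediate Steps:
U(K) = 7 + K
(U(f) + 63)*131 = ((7 + 8) + 63)*131 = (15 + 63)*131 = 78*131 = 10218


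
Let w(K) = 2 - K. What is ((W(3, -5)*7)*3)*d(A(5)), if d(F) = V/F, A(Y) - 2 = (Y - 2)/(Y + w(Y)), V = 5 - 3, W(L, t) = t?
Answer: -60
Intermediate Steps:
V = 2
A(Y) = 1 + Y/2 (A(Y) = 2 + (Y - 2)/(Y + (2 - Y)) = 2 + (-2 + Y)/2 = 2 + (-2 + Y)*(1/2) = 2 + (-1 + Y/2) = 1 + Y/2)
d(F) = 2/F
((W(3, -5)*7)*3)*d(A(5)) = (-5*7*3)*(2/(1 + (1/2)*5)) = (-35*3)*(2/(1 + 5/2)) = -210/7/2 = -210*2/7 = -105*4/7 = -60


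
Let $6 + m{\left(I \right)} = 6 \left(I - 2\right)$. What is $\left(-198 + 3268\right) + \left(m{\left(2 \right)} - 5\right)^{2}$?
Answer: $3191$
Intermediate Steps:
$m{\left(I \right)} = -18 + 6 I$ ($m{\left(I \right)} = -6 + 6 \left(I - 2\right) = -6 + 6 \left(-2 + I\right) = -6 + \left(-12 + 6 I\right) = -18 + 6 I$)
$\left(-198 + 3268\right) + \left(m{\left(2 \right)} - 5\right)^{2} = \left(-198 + 3268\right) + \left(\left(-18 + 6 \cdot 2\right) - 5\right)^{2} = 3070 + \left(\left(-18 + 12\right) - 5\right)^{2} = 3070 + \left(-6 - 5\right)^{2} = 3070 + \left(-11\right)^{2} = 3070 + 121 = 3191$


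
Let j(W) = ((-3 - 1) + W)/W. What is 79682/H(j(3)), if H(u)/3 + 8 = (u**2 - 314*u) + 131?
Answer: 119523/1025 ≈ 116.61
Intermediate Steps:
j(W) = (-4 + W)/W
H(u) = 369 - 942*u + 3*u**2 (H(u) = -24 + 3*((u**2 - 314*u) + 131) = -24 + 3*(131 + u**2 - 314*u) = -24 + (393 - 942*u + 3*u**2) = 369 - 942*u + 3*u**2)
79682/H(j(3)) = 79682/(369 - 942*(-4 + 3)/3 + 3*((-4 + 3)/3)**2) = 79682/(369 - 314*(-1) + 3*((1/3)*(-1))**2) = 79682/(369 - 942*(-1/3) + 3*(-1/3)**2) = 79682/(369 + 314 + 3*(1/9)) = 79682/(369 + 314 + 1/3) = 79682/(2050/3) = 79682*(3/2050) = 119523/1025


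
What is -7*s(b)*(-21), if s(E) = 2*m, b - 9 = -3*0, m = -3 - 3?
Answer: -1764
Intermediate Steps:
m = -6
b = 9 (b = 9 - 3*0 = 9 + 0 = 9)
s(E) = -12 (s(E) = 2*(-6) = -12)
-7*s(b)*(-21) = -7*(-12)*(-21) = 84*(-21) = -1764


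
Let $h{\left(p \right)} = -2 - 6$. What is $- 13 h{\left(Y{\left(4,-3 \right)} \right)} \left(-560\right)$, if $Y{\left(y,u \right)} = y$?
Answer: $-58240$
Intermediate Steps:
$h{\left(p \right)} = -8$ ($h{\left(p \right)} = -2 - 6 = -8$)
$- 13 h{\left(Y{\left(4,-3 \right)} \right)} \left(-560\right) = \left(-13\right) \left(-8\right) \left(-560\right) = 104 \left(-560\right) = -58240$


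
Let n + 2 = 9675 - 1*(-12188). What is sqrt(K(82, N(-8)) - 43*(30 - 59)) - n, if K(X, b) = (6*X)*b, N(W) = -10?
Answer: -21861 + I*sqrt(3673) ≈ -21861.0 + 60.605*I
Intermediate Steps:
K(X, b) = 6*X*b
n = 21861 (n = -2 + (9675 - 1*(-12188)) = -2 + (9675 + 12188) = -2 + 21863 = 21861)
sqrt(K(82, N(-8)) - 43*(30 - 59)) - n = sqrt(6*82*(-10) - 43*(30 - 59)) - 1*21861 = sqrt(-4920 - 43*(-29)) - 21861 = sqrt(-4920 + 1247) - 21861 = sqrt(-3673) - 21861 = I*sqrt(3673) - 21861 = -21861 + I*sqrt(3673)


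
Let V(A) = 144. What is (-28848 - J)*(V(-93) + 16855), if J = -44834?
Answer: 271746014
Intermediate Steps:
(-28848 - J)*(V(-93) + 16855) = (-28848 - 1*(-44834))*(144 + 16855) = (-28848 + 44834)*16999 = 15986*16999 = 271746014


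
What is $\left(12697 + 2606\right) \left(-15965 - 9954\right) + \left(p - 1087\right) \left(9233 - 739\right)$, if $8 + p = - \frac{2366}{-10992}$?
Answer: $- \frac{1115516411275}{2748} \approx -4.0594 \cdot 10^{8}$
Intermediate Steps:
$p = - \frac{42785}{5496}$ ($p = -8 - \frac{2366}{-10992} = -8 - - \frac{1183}{5496} = -8 + \frac{1183}{5496} = - \frac{42785}{5496} \approx -7.7848$)
$\left(12697 + 2606\right) \left(-15965 - 9954\right) + \left(p - 1087\right) \left(9233 - 739\right) = \left(12697 + 2606\right) \left(-15965 - 9954\right) + \left(- \frac{42785}{5496} - 1087\right) \left(9233 - 739\right) = 15303 \left(-25919\right) - \frac{25553931439}{2748} = -396638457 - \frac{25553931439}{2748} = - \frac{1115516411275}{2748}$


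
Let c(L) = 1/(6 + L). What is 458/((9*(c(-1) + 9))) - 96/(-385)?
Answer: 460697/79695 ≈ 5.7808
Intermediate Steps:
458/((9*(c(-1) + 9))) - 96/(-385) = 458/((9*(1/(6 - 1) + 9))) - 96/(-385) = 458/((9*(1/5 + 9))) - 96*(-1/385) = 458/((9*(⅕ + 9))) + 96/385 = 458/((9*(46/5))) + 96/385 = 458/(414/5) + 96/385 = 458*(5/414) + 96/385 = 1145/207 + 96/385 = 460697/79695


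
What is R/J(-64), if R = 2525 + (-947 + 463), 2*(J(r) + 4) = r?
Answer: -2041/36 ≈ -56.694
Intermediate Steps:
J(r) = -4 + r/2
R = 2041 (R = 2525 - 484 = 2041)
R/J(-64) = 2041/(-4 + (½)*(-64)) = 2041/(-4 - 32) = 2041/(-36) = 2041*(-1/36) = -2041/36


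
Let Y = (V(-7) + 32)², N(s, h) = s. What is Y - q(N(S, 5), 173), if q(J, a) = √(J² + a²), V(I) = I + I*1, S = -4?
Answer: 324 - √29945 ≈ 150.95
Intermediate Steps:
V(I) = 2*I (V(I) = I + I = 2*I)
Y = 324 (Y = (2*(-7) + 32)² = (-14 + 32)² = 18² = 324)
Y - q(N(S, 5), 173) = 324 - √((-4)² + 173²) = 324 - √(16 + 29929) = 324 - √29945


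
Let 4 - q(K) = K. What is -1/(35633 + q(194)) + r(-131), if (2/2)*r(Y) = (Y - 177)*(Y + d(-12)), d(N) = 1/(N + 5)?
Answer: 1431613655/35443 ≈ 40392.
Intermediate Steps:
q(K) = 4 - K
d(N) = 1/(5 + N)
r(Y) = (-177 + Y)*(-⅐ + Y) (r(Y) = (Y - 177)*(Y + 1/(5 - 12)) = (-177 + Y)*(Y + 1/(-7)) = (-177 + Y)*(Y - ⅐) = (-177 + Y)*(-⅐ + Y))
-1/(35633 + q(194)) + r(-131) = -1/(35633 + (4 - 1*194)) + (177/7 + (-131)² - 1240/7*(-131)) = -1/(35633 + (4 - 194)) + (177/7 + 17161 + 162440/7) = -1/(35633 - 190) + 40392 = -1/35443 + 40392 = 1431613655/35443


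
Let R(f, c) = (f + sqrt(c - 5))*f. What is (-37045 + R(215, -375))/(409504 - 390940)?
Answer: 45/91 + 215*I*sqrt(95)/9282 ≈ 0.49451 + 0.22577*I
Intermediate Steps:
R(f, c) = f*(f + sqrt(-5 + c)) (R(f, c) = (f + sqrt(-5 + c))*f = f*(f + sqrt(-5 + c)))
(-37045 + R(215, -375))/(409504 - 390940) = (-37045 + 215*(215 + sqrt(-5 - 375)))/(409504 - 390940) = (-37045 + 215*(215 + sqrt(-380)))/18564 = (-37045 + 215*(215 + 2*I*sqrt(95)))*(1/18564) = (-37045 + (46225 + 430*I*sqrt(95)))*(1/18564) = (9180 + 430*I*sqrt(95))*(1/18564) = 45/91 + 215*I*sqrt(95)/9282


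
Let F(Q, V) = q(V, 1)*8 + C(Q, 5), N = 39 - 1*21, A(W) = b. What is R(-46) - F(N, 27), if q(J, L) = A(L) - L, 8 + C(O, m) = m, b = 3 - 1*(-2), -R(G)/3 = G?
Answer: 109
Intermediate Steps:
R(G) = -3*G
b = 5 (b = 3 + 2 = 5)
A(W) = 5
C(O, m) = -8 + m
q(J, L) = 5 - L
N = 18 (N = 39 - 21 = 18)
F(Q, V) = 29 (F(Q, V) = (5 - 1*1)*8 + (-8 + 5) = (5 - 1)*8 - 3 = 4*8 - 3 = 32 - 3 = 29)
R(-46) - F(N, 27) = -3*(-46) - 1*29 = 138 - 29 = 109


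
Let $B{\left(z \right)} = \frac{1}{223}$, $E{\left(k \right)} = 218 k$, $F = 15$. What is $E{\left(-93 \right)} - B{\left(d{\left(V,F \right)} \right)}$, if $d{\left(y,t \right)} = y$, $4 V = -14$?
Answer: $- \frac{4521103}{223} \approx -20274.0$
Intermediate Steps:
$V = - \frac{7}{2}$ ($V = \frac{1}{4} \left(-14\right) = - \frac{7}{2} \approx -3.5$)
$B{\left(z \right)} = \frac{1}{223}$
$E{\left(-93 \right)} - B{\left(d{\left(V,F \right)} \right)} = 218 \left(-93\right) - \frac{1}{223} = -20274 - \frac{1}{223} = - \frac{4521103}{223}$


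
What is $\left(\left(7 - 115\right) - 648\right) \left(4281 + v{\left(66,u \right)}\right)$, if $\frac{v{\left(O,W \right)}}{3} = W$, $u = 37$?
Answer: $-3320352$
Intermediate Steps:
$v{\left(O,W \right)} = 3 W$
$\left(\left(7 - 115\right) - 648\right) \left(4281 + v{\left(66,u \right)}\right) = \left(\left(7 - 115\right) - 648\right) \left(4281 + 3 \cdot 37\right) = \left(\left(7 - 115\right) - 648\right) \left(4281 + 111\right) = \left(-108 - 648\right) 4392 = \left(-756\right) 4392 = -3320352$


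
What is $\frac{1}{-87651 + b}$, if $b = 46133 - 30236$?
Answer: $- \frac{1}{71754} \approx -1.3937 \cdot 10^{-5}$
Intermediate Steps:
$b = 15897$ ($b = 46133 - 30236 = 15897$)
$\frac{1}{-87651 + b} = \frac{1}{-87651 + 15897} = \frac{1}{-71754} = - \frac{1}{71754}$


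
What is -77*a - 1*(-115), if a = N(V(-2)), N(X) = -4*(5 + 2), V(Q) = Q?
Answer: 2271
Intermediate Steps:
N(X) = -28 (N(X) = -4*7 = -28)
a = -28
-77*a - 1*(-115) = -77*(-28) - 1*(-115) = 2156 + 115 = 2271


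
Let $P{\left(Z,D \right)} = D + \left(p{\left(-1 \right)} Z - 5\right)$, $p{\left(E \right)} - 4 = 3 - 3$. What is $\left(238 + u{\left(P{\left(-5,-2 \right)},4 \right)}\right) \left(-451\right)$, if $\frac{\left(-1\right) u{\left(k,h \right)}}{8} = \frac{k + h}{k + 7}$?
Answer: $- \frac{515944}{5} \approx -1.0319 \cdot 10^{5}$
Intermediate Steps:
$p{\left(E \right)} = 4$ ($p{\left(E \right)} = 4 + \left(3 - 3\right) = 4 + 0 = 4$)
$P{\left(Z,D \right)} = -5 + D + 4 Z$ ($P{\left(Z,D \right)} = D + \left(4 Z - 5\right) = D + \left(-5 + 4 Z\right) = -5 + D + 4 Z$)
$u{\left(k,h \right)} = - \frac{8 \left(h + k\right)}{7 + k}$ ($u{\left(k,h \right)} = - 8 \frac{k + h}{k + 7} = - 8 \frac{h + k}{7 + k} = - \frac{8 \left(h + k\right)}{7 + k}$)
$\left(238 + u{\left(P{\left(-5,-2 \right)},4 \right)}\right) \left(-451\right) = \left(238 + \frac{8 \left(\left(-1\right) 4 - \left(-5 - 2 + 4 \left(-5\right)\right)\right)}{7 - 27}\right) \left(-451\right) = \left(238 + \frac{8 \left(-4 - \left(-5 - 2 - 20\right)\right)}{7 - 27}\right) \left(-451\right) = \left(238 + \frac{8 \left(-4 - -27\right)}{7 - 27}\right) \left(-451\right) = \left(238 + \frac{8 \left(-4 + 27\right)}{-20}\right) \left(-451\right) = \left(238 + 8 \left(- \frac{1}{20}\right) 23\right) \left(-451\right) = \left(238 - \frac{46}{5}\right) \left(-451\right) = \frac{1144}{5} \left(-451\right) = - \frac{515944}{5}$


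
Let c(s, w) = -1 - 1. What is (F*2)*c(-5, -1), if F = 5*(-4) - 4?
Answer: 96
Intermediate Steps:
F = -24 (F = -20 - 4 = -24)
c(s, w) = -2
(F*2)*c(-5, -1) = -24*2*(-2) = -48*(-2) = 96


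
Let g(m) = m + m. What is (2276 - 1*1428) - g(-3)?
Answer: 854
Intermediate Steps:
g(m) = 2*m
(2276 - 1*1428) - g(-3) = (2276 - 1*1428) - 2*(-3) = (2276 - 1428) - 1*(-6) = 848 + 6 = 854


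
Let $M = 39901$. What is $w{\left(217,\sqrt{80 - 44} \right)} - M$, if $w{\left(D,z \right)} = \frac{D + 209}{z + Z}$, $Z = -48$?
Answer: $- \frac{279378}{7} \approx -39911.0$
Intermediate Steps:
$w{\left(D,z \right)} = \frac{209 + D}{-48 + z}$ ($w{\left(D,z \right)} = \frac{D + 209}{z - 48} = \frac{209 + D}{-48 + z}$)
$w{\left(217,\sqrt{80 - 44} \right)} - M = \frac{209 + 217}{-48 + \sqrt{80 - 44}} - 39901 = \frac{1}{-48 + \sqrt{36}} \cdot 426 - 39901 = \frac{1}{-48 + 6} \cdot 426 - 39901 = \frac{1}{-42} \cdot 426 - 39901 = \left(- \frac{1}{42}\right) 426 - 39901 = - \frac{71}{7} - 39901 = - \frac{279378}{7}$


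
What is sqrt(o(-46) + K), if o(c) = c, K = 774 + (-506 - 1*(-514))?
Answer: 4*sqrt(46) ≈ 27.129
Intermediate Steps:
K = 782 (K = 774 + (-506 + 514) = 774 + 8 = 782)
sqrt(o(-46) + K) = sqrt(-46 + 782) = sqrt(736) = 4*sqrt(46)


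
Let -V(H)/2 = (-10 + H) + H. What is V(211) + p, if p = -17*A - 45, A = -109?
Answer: 984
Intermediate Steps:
p = 1808 (p = -17*(-109) - 45 = 1853 - 45 = 1808)
V(H) = 20 - 4*H (V(H) = -2*((-10 + H) + H) = -2*(-10 + 2*H) = 20 - 4*H)
V(211) + p = (20 - 4*211) + 1808 = (20 - 844) + 1808 = -824 + 1808 = 984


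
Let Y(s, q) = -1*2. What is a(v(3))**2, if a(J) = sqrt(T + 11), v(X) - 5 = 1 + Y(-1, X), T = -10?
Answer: 1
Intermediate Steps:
Y(s, q) = -2
v(X) = 4 (v(X) = 5 + (1 - 2) = 5 - 1 = 4)
a(J) = 1 (a(J) = sqrt(-10 + 11) = sqrt(1) = 1)
a(v(3))**2 = 1**2 = 1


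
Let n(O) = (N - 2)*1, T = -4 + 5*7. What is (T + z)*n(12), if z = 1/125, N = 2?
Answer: 0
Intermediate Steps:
T = 31 (T = -4 + 35 = 31)
n(O) = 0 (n(O) = (2 - 2)*1 = 0*1 = 0)
z = 1/125 ≈ 0.0080000
(T + z)*n(12) = (31 + 1/125)*0 = (3876/125)*0 = 0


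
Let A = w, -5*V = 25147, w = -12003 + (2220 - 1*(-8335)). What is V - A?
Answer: -17907/5 ≈ -3581.4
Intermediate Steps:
w = -1448 (w = -12003 + (2220 + 8335) = -12003 + 10555 = -1448)
V = -25147/5 (V = -1/5*25147 = -25147/5 ≈ -5029.4)
A = -1448
V - A = -25147/5 - 1*(-1448) = -25147/5 + 1448 = -17907/5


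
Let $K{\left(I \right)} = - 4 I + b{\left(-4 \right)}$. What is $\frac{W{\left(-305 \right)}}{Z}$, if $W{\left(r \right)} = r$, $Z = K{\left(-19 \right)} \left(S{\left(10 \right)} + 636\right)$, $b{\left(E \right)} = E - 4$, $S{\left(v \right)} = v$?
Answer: $- \frac{305}{43928} \approx -0.0069432$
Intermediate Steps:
$b{\left(E \right)} = -4 + E$ ($b{\left(E \right)} = E - 4 = -4 + E$)
$K{\left(I \right)} = -8 - 4 I$ ($K{\left(I \right)} = - 4 I - 8 = -8 - 4 I$)
$Z = 43928$ ($Z = \left(-8 - -76\right) \left(10 + 636\right) = \left(-8 + 76\right) 646 = 68 \cdot 646 = 43928$)
$\frac{W{\left(-305 \right)}}{Z} = - \frac{305}{43928}$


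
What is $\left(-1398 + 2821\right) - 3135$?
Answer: $-1712$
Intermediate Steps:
$\left(-1398 + 2821\right) - 3135 = 1423 - 3135 = -1712$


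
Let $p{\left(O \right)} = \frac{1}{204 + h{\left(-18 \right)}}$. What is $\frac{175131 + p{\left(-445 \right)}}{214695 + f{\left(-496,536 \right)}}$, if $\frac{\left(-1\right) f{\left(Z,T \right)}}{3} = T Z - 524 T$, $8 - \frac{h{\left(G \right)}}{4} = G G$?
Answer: $\frac{185638859}{1966146300} \approx 0.094418$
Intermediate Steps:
$h{\left(G \right)} = 32 - 4 G^{2}$ ($h{\left(G \right)} = 32 - 4 G G = 32 - 4 G^{2}$)
$f{\left(Z,T \right)} = 1572 T - 3 T Z$ ($f{\left(Z,T \right)} = - 3 \left(T Z - 524 T\right) = - 3 \left(- 524 T + T Z\right) = 1572 T - 3 T Z$)
$p{\left(O \right)} = - \frac{1}{1060}$ ($p{\left(O \right)} = \frac{1}{204 + \left(32 - 4 \left(-18\right)^{2}\right)} = \frac{1}{204 + \left(32 - 1296\right)} = \frac{1}{204 - 1264} = \frac{1}{-1060} = - \frac{1}{1060}$)
$\frac{175131 + p{\left(-445 \right)}}{214695 + f{\left(-496,536 \right)}} = \frac{175131 - \frac{1}{1060}}{214695 + 3 \cdot 536 \left(524 - -496\right)} = \frac{185638859}{1060 \left(214695 + 3 \cdot 536 \left(524 + 496\right)\right)} = \frac{185638859}{1060 \left(214695 + 3 \cdot 536 \cdot 1020\right)} = \frac{185638859}{1060 \left(214695 + 1640160\right)} = \frac{185638859}{1060 \cdot 1854855} = \frac{185638859}{1060} \cdot \frac{1}{1854855} = \frac{185638859}{1966146300}$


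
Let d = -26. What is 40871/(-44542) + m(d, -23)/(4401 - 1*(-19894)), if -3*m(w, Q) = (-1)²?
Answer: -2978927377/3246443670 ≈ -0.91760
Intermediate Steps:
m(w, Q) = -⅓ (m(w, Q) = -⅓*(-1)² = -⅓*1 = -⅓)
40871/(-44542) + m(d, -23)/(4401 - 1*(-19894)) = 40871/(-44542) - 1/(3*(4401 - 1*(-19894))) = 40871*(-1/44542) - 1/(3*(4401 + 19894)) = -40871/44542 - ⅓/24295 = -40871/44542 - ⅓*1/24295 = -40871/44542 - 1/72885 = -2978927377/3246443670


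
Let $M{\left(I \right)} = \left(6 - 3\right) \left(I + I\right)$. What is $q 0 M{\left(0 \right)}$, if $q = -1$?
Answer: $0$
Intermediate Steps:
$M{\left(I \right)} = 6 I$ ($M{\left(I \right)} = 3 \cdot 2 I = 6 I$)
$q 0 M{\left(0 \right)} = \left(-1\right) 0 \cdot 6 \cdot 0 = 0 \cdot 0 = 0$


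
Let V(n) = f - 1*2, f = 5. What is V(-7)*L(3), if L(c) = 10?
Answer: 30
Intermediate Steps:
V(n) = 3 (V(n) = 5 - 1*2 = 5 - 2 = 3)
V(-7)*L(3) = 3*10 = 30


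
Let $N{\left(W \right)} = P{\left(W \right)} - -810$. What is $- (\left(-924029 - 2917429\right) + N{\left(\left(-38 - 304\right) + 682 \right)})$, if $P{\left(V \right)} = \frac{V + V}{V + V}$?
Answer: $3840647$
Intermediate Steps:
$P{\left(V \right)} = 1$ ($P{\left(V \right)} = \frac{2 V}{2 V} = 2 V \frac{1}{2 V} = 1$)
$N{\left(W \right)} = 811$ ($N{\left(W \right)} = 1 - -810 = 1 + 810 = 811$)
$- (\left(-924029 - 2917429\right) + N{\left(\left(-38 - 304\right) + 682 \right)}) = - (\left(-924029 - 2917429\right) + 811) = - (-3841458 + 811) = \left(-1\right) \left(-3840647\right) = 3840647$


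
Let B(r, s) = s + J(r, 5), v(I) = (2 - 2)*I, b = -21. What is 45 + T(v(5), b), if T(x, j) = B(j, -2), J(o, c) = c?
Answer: 48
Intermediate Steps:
v(I) = 0 (v(I) = 0*I = 0)
B(r, s) = 5 + s (B(r, s) = s + 5 = 5 + s)
T(x, j) = 3 (T(x, j) = 5 - 2 = 3)
45 + T(v(5), b) = 45 + 3 = 48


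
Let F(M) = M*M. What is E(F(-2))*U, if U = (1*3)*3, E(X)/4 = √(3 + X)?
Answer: 36*√7 ≈ 95.247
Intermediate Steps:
F(M) = M²
E(X) = 4*√(3 + X)
U = 9 (U = 3*3 = 9)
E(F(-2))*U = (4*√(3 + (-2)²))*9 = (4*√(3 + 4))*9 = (4*√7)*9 = 36*√7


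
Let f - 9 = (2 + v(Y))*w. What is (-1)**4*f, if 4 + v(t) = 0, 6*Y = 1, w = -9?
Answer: 27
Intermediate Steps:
Y = 1/6 (Y = (1/6)*1 = 1/6 ≈ 0.16667)
v(t) = -4 (v(t) = -4 + 0 = -4)
f = 27 (f = 9 + (2 - 4)*(-9) = 9 - 2*(-9) = 9 + 18 = 27)
(-1)**4*f = (-1)**4*27 = 1*27 = 27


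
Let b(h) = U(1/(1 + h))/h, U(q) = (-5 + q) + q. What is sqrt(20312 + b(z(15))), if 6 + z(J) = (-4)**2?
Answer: sqrt(245769370)/110 ≈ 142.52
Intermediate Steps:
z(J) = 10 (z(J) = -6 + (-4)**2 = -6 + 16 = 10)
U(q) = -5 + 2*q
b(h) = (-5 + 2/(1 + h))/h
sqrt(20312 + b(z(15))) = sqrt(20312 + (-3 - 5*10)/(10*(1 + 10))) = sqrt(20312 + (1/10)*(-3 - 50)/11) = sqrt(20312 + (1/10)*(1/11)*(-53)) = sqrt(20312 - 53/110) = sqrt(2234267/110) = sqrt(245769370)/110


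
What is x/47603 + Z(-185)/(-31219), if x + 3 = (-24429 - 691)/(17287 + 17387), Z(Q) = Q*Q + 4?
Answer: -28250977161368/25764828754209 ≈ -1.0965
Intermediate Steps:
Z(Q) = 4 + Q² (Z(Q) = Q² + 4 = 4 + Q²)
x = -64571/17337 (x = -3 + (-24429 - 691)/(17287 + 17387) = -3 - 25120/34674 = -3 - 25120*1/34674 = -3 - 12560/17337 = -64571/17337 ≈ -3.7245)
x/47603 + Z(-185)/(-31219) = -64571/17337/47603 + (4 + (-185)²)/(-31219) = -64571/17337*1/47603 + (4 + 34225)*(-1/31219) = -64571/825293211 + 34229*(-1/31219) = -64571/825293211 - 34229/31219 = -28250977161368/25764828754209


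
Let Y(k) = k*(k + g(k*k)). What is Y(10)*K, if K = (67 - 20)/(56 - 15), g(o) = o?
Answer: 51700/41 ≈ 1261.0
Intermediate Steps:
Y(k) = k*(k + k²) (Y(k) = k*(k + k*k) = k*(k + k²))
K = 47/41 ≈ 1.1463
Y(10)*K = (10²*(1 + 10))*(47/41) = (100*11)*(47/41) = 1100*(47/41) = 51700/41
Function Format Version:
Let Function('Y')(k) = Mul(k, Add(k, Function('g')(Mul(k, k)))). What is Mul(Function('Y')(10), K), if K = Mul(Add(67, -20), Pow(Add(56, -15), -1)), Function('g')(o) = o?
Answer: Rational(51700, 41) ≈ 1261.0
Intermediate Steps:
Function('Y')(k) = Mul(k, Add(k, Pow(k, 2))) (Function('Y')(k) = Mul(k, Add(k, Mul(k, k))) = Mul(k, Add(k, Pow(k, 2))))
K = Rational(47, 41) (K = Mul(47, Pow(41, -1)) = Mul(47, Rational(1, 41)) = Rational(47, 41) ≈ 1.1463)
Mul(Function('Y')(10), K) = Mul(Mul(Pow(10, 2), Add(1, 10)), Rational(47, 41)) = Mul(Mul(100, 11), Rational(47, 41)) = Mul(1100, Rational(47, 41)) = Rational(51700, 41)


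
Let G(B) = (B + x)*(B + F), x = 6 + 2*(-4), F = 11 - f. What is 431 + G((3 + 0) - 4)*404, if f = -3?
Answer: -15325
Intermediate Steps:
F = 14 (F = 11 - 1*(-3) = 11 + 3 = 14)
x = -2 (x = 6 - 8 = -2)
G(B) = (-2 + B)*(14 + B) (G(B) = (B - 2)*(B + 14) = (-2 + B)*(14 + B))
431 + G((3 + 0) - 4)*404 = 431 + (-28 + ((3 + 0) - 4)**2 + 12*((3 + 0) - 4))*404 = 431 + (-28 + (3 - 4)**2 + 12*(3 - 4))*404 = 431 + (-28 + (-1)**2 + 12*(-1))*404 = 431 + (-28 + 1 - 12)*404 = 431 - 39*404 = 431 - 15756 = -15325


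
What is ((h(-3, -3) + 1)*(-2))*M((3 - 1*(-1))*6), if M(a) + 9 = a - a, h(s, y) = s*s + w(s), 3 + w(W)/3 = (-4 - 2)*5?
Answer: -1602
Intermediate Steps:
w(W) = -99 (w(W) = -9 + 3*((-4 - 2)*5) = -9 + 3*(-6*5) = -9 + 3*(-30) = -9 - 90 = -99)
h(s, y) = -99 + s² (h(s, y) = s*s - 99 = s² - 99 = -99 + s²)
M(a) = -9 (M(a) = -9 + (a - a) = -9 + 0 = -9)
((h(-3, -3) + 1)*(-2))*M((3 - 1*(-1))*6) = (((-99 + (-3)²) + 1)*(-2))*(-9) = (((-99 + 9) + 1)*(-2))*(-9) = ((-90 + 1)*(-2))*(-9) = -89*(-2)*(-9) = 178*(-9) = -1602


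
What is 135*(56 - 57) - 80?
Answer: -215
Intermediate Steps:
135*(56 - 57) - 80 = 135*(-1) - 80 = -135 - 80 = -215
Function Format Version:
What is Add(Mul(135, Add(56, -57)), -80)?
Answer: -215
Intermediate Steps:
Add(Mul(135, Add(56, -57)), -80) = Add(Mul(135, -1), -80) = Add(-135, -80) = -215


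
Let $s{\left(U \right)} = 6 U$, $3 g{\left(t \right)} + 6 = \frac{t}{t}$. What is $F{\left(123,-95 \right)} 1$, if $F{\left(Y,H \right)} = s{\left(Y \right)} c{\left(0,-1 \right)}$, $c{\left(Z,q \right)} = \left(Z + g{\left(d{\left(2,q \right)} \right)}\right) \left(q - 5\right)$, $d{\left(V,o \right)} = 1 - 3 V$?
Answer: $7380$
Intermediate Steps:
$g{\left(t \right)} = - \frac{5}{3}$ ($g{\left(t \right)} = -2 + \frac{t \frac{1}{t}}{3} = -2 + \frac{1}{3} \cdot 1 = -2 + \frac{1}{3} = - \frac{5}{3}$)
$c{\left(Z,q \right)} = \left(-5 + q\right) \left(- \frac{5}{3} + Z\right)$ ($c{\left(Z,q \right)} = \left(Z - \frac{5}{3}\right) \left(q - 5\right) = \left(- \frac{5}{3} + Z\right) \left(-5 + q\right) = \left(-5 + q\right) \left(- \frac{5}{3} + Z\right)$)
$F{\left(Y,H \right)} = 60 Y$ ($F{\left(Y,H \right)} = 6 Y \left(\frac{25}{3} - 0 - - \frac{5}{3} + 0 \left(-1\right)\right) = 6 Y \left(\frac{25}{3} + 0 + \frac{5}{3} + 0\right) = 6 Y 10 = 60 Y$)
$F{\left(123,-95 \right)} 1 = 60 \cdot 123 \cdot 1 = 7380 \cdot 1 = 7380$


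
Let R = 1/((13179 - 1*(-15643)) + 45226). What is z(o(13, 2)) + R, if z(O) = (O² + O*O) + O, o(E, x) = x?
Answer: 740481/74048 ≈ 10.000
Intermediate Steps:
R = 1/74048 (R = 1/((13179 + 15643) + 45226) = 1/(28822 + 45226) = 1/74048 ≈ 1.3505e-5)
z(O) = O + 2*O² (z(O) = (O² + O²) + O = 2*O² + O = O + 2*O²)
z(o(13, 2)) + R = 2*(1 + 2*2) + 1/74048 = 2*(1 + 4) + 1/74048 = 2*5 + 1/74048 = 10 + 1/74048 = 740481/74048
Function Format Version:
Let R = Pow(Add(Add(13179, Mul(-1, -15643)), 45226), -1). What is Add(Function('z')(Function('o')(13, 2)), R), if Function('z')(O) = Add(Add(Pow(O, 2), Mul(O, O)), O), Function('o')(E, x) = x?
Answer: Rational(740481, 74048) ≈ 10.000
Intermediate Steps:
R = Rational(1, 74048) (R = Pow(Add(Add(13179, 15643), 45226), -1) = Pow(Add(28822, 45226), -1) = Pow(74048, -1) = Rational(1, 74048) ≈ 1.3505e-5)
Function('z')(O) = Add(O, Mul(2, Pow(O, 2))) (Function('z')(O) = Add(Add(Pow(O, 2), Pow(O, 2)), O) = Add(Mul(2, Pow(O, 2)), O) = Add(O, Mul(2, Pow(O, 2))))
Add(Function('z')(Function('o')(13, 2)), R) = Add(Mul(2, Add(1, Mul(2, 2))), Rational(1, 74048)) = Add(Mul(2, Add(1, 4)), Rational(1, 74048)) = Add(Mul(2, 5), Rational(1, 74048)) = Add(10, Rational(1, 74048)) = Rational(740481, 74048)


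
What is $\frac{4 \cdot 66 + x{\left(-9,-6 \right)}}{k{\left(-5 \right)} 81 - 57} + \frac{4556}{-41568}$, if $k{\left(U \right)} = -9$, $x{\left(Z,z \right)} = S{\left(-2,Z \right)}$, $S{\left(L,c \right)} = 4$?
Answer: $- \frac{613385}{1361352} \approx -0.45057$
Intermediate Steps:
$x{\left(Z,z \right)} = 4$
$\frac{4 \cdot 66 + x{\left(-9,-6 \right)}}{k{\left(-5 \right)} 81 - 57} + \frac{4556}{-41568} = \frac{4 \cdot 66 + 4}{\left(-9\right) 81 - 57} + \frac{4556}{-41568} = \frac{264 + 4}{-729 - 57} + 4556 \left(- \frac{1}{41568}\right) = \frac{268}{-786} - \frac{1139}{10392} = 268 \left(- \frac{1}{786}\right) - \frac{1139}{10392} = - \frac{134}{393} - \frac{1139}{10392} = - \frac{613385}{1361352}$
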